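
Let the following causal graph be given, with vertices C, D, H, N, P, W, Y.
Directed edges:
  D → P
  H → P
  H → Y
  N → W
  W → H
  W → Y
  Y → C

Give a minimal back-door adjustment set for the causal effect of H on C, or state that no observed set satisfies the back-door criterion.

H→C: minimal back-door set {W}.

desc(H)\{H}={C,P,Y}; candidates ⊆ {D,N,W}.
size 0: {}; under {} H still reaches {C,N,W,Y} ∋ C.
{W}: H⊥C given {W} in G with H→· removed — back-door holds.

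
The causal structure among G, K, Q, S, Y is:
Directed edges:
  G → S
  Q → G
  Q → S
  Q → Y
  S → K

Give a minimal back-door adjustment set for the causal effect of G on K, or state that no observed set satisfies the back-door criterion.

desc(G)\{G}={K,S}; candidates ⊆ {Q,Y}.
size 0: {}; under {} G still reaches {K,Q,S,Y} ∋ K.
{Q}: G⊥K given {Q} in G with G→· removed — back-door holds.

G→K: minimal back-door set {Q}.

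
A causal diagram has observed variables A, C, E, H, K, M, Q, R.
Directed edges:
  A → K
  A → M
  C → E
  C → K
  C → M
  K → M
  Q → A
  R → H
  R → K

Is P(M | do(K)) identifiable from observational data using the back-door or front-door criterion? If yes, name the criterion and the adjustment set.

desc(K)\{K}={M}; candidates ⊆ {A,C,E,H,Q,R}.
size 0: {}; under {} K still reaches {A,C,E,H,M,Q,R} ∋ M.
size 1: {A}, {C}, {E} …(+3); under {A} K still reaches {C,E,H,M,R} ∋ M.
{A,C}: K⊥M given {A,C} in G with K→· removed — back-door holds.
P(M|do(K)) = Σ_{A,C} P(M|K,A,C)·P(A,C).

P(M|do(K)): backdoor, adjust for {A, C}.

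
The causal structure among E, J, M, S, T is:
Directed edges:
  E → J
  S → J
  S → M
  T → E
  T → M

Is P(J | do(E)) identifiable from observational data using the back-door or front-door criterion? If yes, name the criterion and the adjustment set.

desc(E)\{E}={J}; candidates ⊆ {M,S,T}.
∅: E⊥J given ∅ in G with E→· removed — back-door holds.
P(J|do(E)) = P(J|E) — no adjustment needed.

P(J|do(E)): backdoor, adjust for ∅.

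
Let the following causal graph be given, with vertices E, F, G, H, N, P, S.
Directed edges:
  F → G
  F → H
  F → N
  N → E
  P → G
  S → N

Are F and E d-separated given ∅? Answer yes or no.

No — F and E are d-connected given ∅.

Bayes-Ball from F | ∅ reaches {E,G,H,N}.
E ∈ reach(F|∅) ⇒ F ⊥̸ E | ∅.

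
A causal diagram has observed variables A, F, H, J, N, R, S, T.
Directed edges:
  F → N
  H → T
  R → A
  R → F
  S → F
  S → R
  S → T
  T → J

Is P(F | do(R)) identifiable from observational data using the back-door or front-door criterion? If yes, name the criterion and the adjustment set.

P(F|do(R)): backdoor, adjust for {S}.

desc(R)\{R}={A,F,N}; candidates ⊆ {H,J,S,T}.
size 0: {}; under {} R still reaches {F,J,N,S,T} ∋ F.
{S}: R⊥F given {S} in G with R→· removed — back-door holds.
P(F|do(R)) = Σ_{S} P(F|R,S)·P(S).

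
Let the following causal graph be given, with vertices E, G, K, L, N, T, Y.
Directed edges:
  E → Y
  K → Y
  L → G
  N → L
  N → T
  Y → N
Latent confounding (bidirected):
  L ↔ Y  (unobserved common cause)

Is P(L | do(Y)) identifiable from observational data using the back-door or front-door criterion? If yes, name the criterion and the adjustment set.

desc(Y)\{Y}={G,L,N,T}; candidates ⊆ {E,K}.
Y↔L: latent back-door arc(s) into Y.
size 0: {}; under {} Y still reaches {E,G,K,L} ∋ L.
size 1: {E}, {K}; under {E} Y still reaches {G,K,L} ∋ L.
size 2: {E,K}; under {E,K} Y still reaches {G,L} ∋ L.
Y↔L cannot be blocked by any observed set — no back-door set.
{N}: (i) intercepts every directed Y→L path; (ii) no back-door Y→{N}; (iii) {Y} blocks every back-door {N}→L. Front-door holds.
P(L|do(Y)) = Σ_{N} P(N|Y) Σ_{Y'} P(L|N,Y')P(Y').

P(L|do(Y)): frontdoor, adjust for {N}.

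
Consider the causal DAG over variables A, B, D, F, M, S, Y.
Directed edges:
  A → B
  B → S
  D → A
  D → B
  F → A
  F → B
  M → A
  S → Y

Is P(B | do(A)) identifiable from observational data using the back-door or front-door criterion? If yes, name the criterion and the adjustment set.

desc(A)\{A}={B,S,Y}; candidates ⊆ {D,F,M}.
size 0: {}; under {} A still reaches {B,D,F,M,S,Y} ∋ B.
size 1: {D}, {F}, {M}; under {D} A still reaches {B,F,M,S,Y} ∋ B.
{D,F}: A⊥B given {D,F} in G with A→· removed — back-door holds.
P(B|do(A)) = Σ_{D,F} P(B|A,D,F)·P(D,F).

P(B|do(A)): backdoor, adjust for {D, F}.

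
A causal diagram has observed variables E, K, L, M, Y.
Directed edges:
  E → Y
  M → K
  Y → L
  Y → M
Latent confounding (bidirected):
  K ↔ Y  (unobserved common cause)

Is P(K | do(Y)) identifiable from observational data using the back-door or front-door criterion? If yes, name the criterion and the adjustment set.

P(K|do(Y)): frontdoor, adjust for {M}.

desc(Y)\{Y}={K,L,M}; candidates ⊆ {E}.
Y↔K: latent back-door arc(s) into Y.
size 0: {}; under {} Y still reaches {E,K} ∋ K.
size 1: {E}; under {E} Y still reaches {K} ∋ K.
Y↔K cannot be blocked by any observed set — no back-door set.
{M}: (i) intercepts every directed Y→K path; (ii) no back-door Y→{M}; (iii) {Y} blocks every back-door {M}→K. Front-door holds.
P(K|do(Y)) = Σ_{M} P(M|Y) Σ_{Y'} P(K|M,Y')P(Y').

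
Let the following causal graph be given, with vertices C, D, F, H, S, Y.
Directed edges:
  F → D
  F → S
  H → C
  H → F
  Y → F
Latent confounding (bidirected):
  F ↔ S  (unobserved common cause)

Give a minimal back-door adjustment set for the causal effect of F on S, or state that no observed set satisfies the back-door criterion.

desc(F)\{F}={D,S}; candidates ⊆ {C,H,Y}.
F↔S: latent back-door arc(s) into F.
size 0: {}; under {} F still reaches {C,H,S,Y} ∋ S.
size 1: {C}, {H}, {Y}; under {C} F still reaches {H,S,Y} ∋ S.
size 2: {C,H}, {C,Y}, {H,Y}; under {C,H} F still reaches {S,Y} ∋ S.
F↔S cannot be blocked by any observed set — no back-door set.

F→S: no observed back-door set.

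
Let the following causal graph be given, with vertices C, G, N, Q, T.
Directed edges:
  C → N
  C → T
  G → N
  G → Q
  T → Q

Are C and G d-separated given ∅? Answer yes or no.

Bayes-Ball from C | ∅ reaches {N,Q,T}.
G ∉ reach(C|∅) ⇒ C ⊥ G | ∅.

Yes — C ⊥ G | ∅.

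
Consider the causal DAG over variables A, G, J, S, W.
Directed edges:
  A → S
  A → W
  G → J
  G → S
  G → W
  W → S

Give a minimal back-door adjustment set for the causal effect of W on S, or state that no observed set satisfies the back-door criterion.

W→S: minimal back-door set {A, G}.

desc(W)\{W}={S}; candidates ⊆ {A,G,J}.
size 0: {}; under {} W still reaches {A,G,J,S} ∋ S.
size 1: {A}, {G}, {J}; under {A} W still reaches {G,J,S} ∋ S.
{A,G}: W⊥S given {A,G} in G with W→· removed — back-door holds.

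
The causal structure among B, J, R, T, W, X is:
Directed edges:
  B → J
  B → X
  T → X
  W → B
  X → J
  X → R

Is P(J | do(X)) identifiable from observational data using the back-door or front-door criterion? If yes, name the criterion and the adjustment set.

desc(X)\{X}={J,R}; candidates ⊆ {B,T,W}.
size 0: {}; under {} X still reaches {B,J,T,W} ∋ J.
{B}: X⊥J given {B} in G with X→· removed — back-door holds.
P(J|do(X)) = Σ_{B} P(J|X,B)·P(B).

P(J|do(X)): backdoor, adjust for {B}.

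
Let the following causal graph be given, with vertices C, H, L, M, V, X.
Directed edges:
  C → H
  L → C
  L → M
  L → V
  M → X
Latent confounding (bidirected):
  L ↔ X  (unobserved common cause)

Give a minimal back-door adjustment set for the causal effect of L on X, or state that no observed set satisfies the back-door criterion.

desc(L)\{L}={C,H,M,V,X}; candidates ⊆ {—}.
L↔X: latent back-door arc(s) into L.
size 0: {}; under {} L still reaches {X} ∋ X.
L↔X cannot be blocked by any observed set — no back-door set.

L→X: no observed back-door set.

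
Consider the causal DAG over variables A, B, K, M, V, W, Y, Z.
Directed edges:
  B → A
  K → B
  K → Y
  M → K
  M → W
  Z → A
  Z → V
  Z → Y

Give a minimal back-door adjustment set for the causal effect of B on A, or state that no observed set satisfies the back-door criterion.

B→A: minimal back-door set ∅.

desc(B)\{B}={A}; candidates ⊆ {K,M,V,W,Y,Z}.
∅: B⊥A given ∅ in G with B→· removed — back-door holds.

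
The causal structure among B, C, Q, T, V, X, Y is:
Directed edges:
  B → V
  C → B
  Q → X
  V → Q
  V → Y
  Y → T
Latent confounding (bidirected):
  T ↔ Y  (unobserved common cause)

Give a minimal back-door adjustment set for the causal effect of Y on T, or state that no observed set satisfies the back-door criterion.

desc(Y)\{Y}={T}; candidates ⊆ {B,C,Q,V,X}.
Y↔T: latent back-door arc(s) into Y.
size 0: {}; under {} Y still reaches {B,C,Q,T,V,X} ∋ T.
size 1: {B}, {C}, {Q} …(+2); under {B} Y still reaches {Q,T,V,X} ∋ T.
size 2: {B,C}, {B,Q}, {B,V} …(+7); under {B,C} Y still reaches {Q,T,V,X} ∋ T.
Y↔T cannot be blocked by any observed set — no back-door set.

Y→T: no observed back-door set.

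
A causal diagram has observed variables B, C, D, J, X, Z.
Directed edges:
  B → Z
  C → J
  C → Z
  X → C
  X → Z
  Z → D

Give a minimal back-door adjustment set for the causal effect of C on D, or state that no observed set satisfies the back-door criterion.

desc(C)\{C}={D,J,Z}; candidates ⊆ {B,X}.
size 0: {}; under {} C still reaches {D,X,Z} ∋ D.
{X}: C⊥D given {X} in G with C→· removed — back-door holds.

C→D: minimal back-door set {X}.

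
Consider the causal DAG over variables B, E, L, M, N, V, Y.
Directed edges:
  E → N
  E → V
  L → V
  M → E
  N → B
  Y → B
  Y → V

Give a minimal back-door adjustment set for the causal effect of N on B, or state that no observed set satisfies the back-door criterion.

N→B: minimal back-door set ∅.

desc(N)\{N}={B}; candidates ⊆ {E,L,M,V,Y}.
∅: N⊥B given ∅ in G with N→· removed — back-door holds.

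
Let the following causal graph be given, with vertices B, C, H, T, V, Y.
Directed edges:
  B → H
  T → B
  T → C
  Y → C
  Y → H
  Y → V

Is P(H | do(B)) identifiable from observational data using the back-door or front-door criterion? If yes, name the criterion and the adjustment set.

P(H|do(B)): backdoor, adjust for ∅.

desc(B)\{B}={H}; candidates ⊆ {C,T,V,Y}.
∅: B⊥H given ∅ in G with B→· removed — back-door holds.
P(H|do(B)) = P(H|B) — no adjustment needed.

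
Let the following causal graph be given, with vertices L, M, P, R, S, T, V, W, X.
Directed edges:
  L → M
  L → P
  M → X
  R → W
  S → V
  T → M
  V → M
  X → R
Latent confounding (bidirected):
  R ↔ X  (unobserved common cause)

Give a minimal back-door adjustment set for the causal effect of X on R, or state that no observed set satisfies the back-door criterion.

desc(X)\{X}={R,W}; candidates ⊆ {L,M,P,S,T,V}.
X↔R: latent back-door arc(s) into X.
size 0: {}; under {} X still reaches {L,M,P,R,S,T,V,W} ∋ R.
size 1: {L}, {M}, {P} …(+3); under {L} X still reaches {M,R,S,T,V,W} ∋ R.
size 2: {L,M}, {L,P}, {L,S} …(+12); under {L,M} X still reaches {R,W} ∋ R.
X↔R cannot be blocked by any observed set — no back-door set.

X→R: no observed back-door set.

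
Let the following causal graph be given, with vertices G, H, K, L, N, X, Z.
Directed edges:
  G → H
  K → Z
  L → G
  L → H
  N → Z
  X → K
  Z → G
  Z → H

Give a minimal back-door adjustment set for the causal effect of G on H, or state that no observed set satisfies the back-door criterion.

desc(G)\{G}={H}; candidates ⊆ {K,L,N,X,Z}.
size 0: {}; under {} G still reaches {H,K,L,N,X,Z} ∋ H.
size 1: {K}, {L}, {N} …(+2); under {K} G still reaches {H,L,N,Z} ∋ H.
{L,Z}: G⊥H given {L,Z} in G with G→· removed — back-door holds.

G→H: minimal back-door set {L, Z}.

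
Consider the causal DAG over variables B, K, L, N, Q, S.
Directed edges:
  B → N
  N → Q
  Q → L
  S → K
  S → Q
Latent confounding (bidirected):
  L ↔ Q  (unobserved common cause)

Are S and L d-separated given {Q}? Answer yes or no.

No — S and L are d-connected given {Q}.

Bayes-Ball from S | {Q} reaches {B,K,L,N}.
L ∈ reach(S|{Q}) ⇒ S ⊥̸ L | {Q}.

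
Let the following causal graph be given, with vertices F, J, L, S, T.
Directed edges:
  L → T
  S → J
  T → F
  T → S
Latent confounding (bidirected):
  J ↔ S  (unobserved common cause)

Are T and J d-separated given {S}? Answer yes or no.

Bayes-Ball from T | {S} reaches {F,J,L}.
J ∈ reach(T|{S}) ⇒ T ⊥̸ J | {S}.

No — T and J are d-connected given {S}.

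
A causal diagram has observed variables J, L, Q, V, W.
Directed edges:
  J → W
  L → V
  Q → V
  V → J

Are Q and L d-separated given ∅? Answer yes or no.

Bayes-Ball from Q | ∅ reaches {J,V,W}.
L ∉ reach(Q|∅) ⇒ Q ⊥ L | ∅.

Yes — Q ⊥ L | ∅.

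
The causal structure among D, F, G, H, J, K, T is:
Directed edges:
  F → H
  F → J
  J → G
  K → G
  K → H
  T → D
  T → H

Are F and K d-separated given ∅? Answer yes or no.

Yes — F ⊥ K | ∅.

Bayes-Ball from F | ∅ reaches {G,H,J}.
K ∉ reach(F|∅) ⇒ F ⊥ K | ∅.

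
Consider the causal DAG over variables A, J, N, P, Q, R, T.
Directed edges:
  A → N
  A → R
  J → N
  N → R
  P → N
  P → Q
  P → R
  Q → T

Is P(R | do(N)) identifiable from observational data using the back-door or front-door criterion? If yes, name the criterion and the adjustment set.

desc(N)\{N}={R}; candidates ⊆ {A,J,P,Q,T}.
size 0: {}; under {} N still reaches {A,J,P,Q,R,T} ∋ R.
size 1: {A}, {J}, {P} …(+2); under {A} N still reaches {J,P,Q,R,T} ∋ R.
{A,P}: N⊥R given {A,P} in G with N→· removed — back-door holds.
P(R|do(N)) = Σ_{A,P} P(R|N,A,P)·P(A,P).

P(R|do(N)): backdoor, adjust for {A, P}.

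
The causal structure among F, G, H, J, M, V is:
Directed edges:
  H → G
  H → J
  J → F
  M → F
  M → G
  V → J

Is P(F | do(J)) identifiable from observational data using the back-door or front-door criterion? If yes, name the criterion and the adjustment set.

P(F|do(J)): backdoor, adjust for ∅.

desc(J)\{J}={F}; candidates ⊆ {G,H,M,V}.
∅: J⊥F given ∅ in G with J→· removed — back-door holds.
P(F|do(J)) = P(F|J) — no adjustment needed.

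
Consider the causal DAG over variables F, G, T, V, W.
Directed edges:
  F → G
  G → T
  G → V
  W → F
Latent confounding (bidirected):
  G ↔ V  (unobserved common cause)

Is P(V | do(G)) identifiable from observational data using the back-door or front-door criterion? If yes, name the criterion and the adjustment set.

desc(G)\{G}={T,V}; candidates ⊆ {F,W}.
G↔V: latent back-door arc(s) into G.
size 0: {}; under {} G still reaches {F,V,W} ∋ V.
size 1: {F}, {W}; under {F} G still reaches {V} ∋ V.
size 2: {F,W}; under {F,W} G still reaches {V} ∋ V.
G↔V cannot be blocked by any observed set — no back-door set.
No mediator lies on a directed G→…→V path.
Neither criterion identifies P(V|do(G)) in this graph.

P(V|do(G)): not identifiable (no BD/FD set).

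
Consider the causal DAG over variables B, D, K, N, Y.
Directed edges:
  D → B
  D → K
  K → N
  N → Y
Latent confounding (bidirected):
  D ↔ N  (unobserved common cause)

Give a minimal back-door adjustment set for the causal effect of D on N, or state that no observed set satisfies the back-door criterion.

D→N: no observed back-door set.

desc(D)\{D}={B,K,N,Y}; candidates ⊆ {—}.
D↔N: latent back-door arc(s) into D.
size 0: {}; under {} D still reaches {N,Y} ∋ N.
D↔N cannot be blocked by any observed set — no back-door set.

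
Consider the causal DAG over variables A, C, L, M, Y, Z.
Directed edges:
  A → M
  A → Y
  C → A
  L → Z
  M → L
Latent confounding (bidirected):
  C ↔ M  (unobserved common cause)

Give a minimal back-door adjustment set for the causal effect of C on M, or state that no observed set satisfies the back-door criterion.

desc(C)\{C}={A,L,M,Y,Z}; candidates ⊆ {—}.
C↔M: latent back-door arc(s) into C.
size 0: {}; under {} C still reaches {L,M,Z} ∋ M.
C↔M cannot be blocked by any observed set — no back-door set.

C→M: no observed back-door set.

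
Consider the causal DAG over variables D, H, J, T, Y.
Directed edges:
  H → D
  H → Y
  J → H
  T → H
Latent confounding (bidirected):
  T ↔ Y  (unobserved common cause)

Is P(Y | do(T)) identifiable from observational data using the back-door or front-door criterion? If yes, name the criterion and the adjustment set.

desc(T)\{T}={D,H,Y}; candidates ⊆ {J}.
T↔Y: latent back-door arc(s) into T.
size 0: {}; under {} T still reaches {Y} ∋ Y.
size 1: {J}; under {J} T still reaches {Y} ∋ Y.
T↔Y cannot be blocked by any observed set — no back-door set.
{H}: (i) intercepts every directed T→Y path; (ii) no back-door T→{H}; (iii) {T} blocks every back-door {H}→Y. Front-door holds.
P(Y|do(T)) = Σ_{H} P(H|T) Σ_{T'} P(Y|H,T')P(T').

P(Y|do(T)): frontdoor, adjust for {H}.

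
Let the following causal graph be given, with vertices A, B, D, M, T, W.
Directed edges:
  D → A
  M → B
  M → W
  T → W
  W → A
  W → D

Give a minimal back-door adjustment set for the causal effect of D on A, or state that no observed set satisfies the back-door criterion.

D→A: minimal back-door set {W}.

desc(D)\{D}={A}; candidates ⊆ {B,M,T,W}.
size 0: {}; under {} D still reaches {A,B,M,T,W} ∋ A.
{W}: D⊥A given {W} in G with D→· removed — back-door holds.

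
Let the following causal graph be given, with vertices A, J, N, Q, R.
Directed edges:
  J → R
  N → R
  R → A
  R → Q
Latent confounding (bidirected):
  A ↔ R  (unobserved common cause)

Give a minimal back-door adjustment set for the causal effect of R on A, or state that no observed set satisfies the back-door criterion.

R→A: no observed back-door set.

desc(R)\{R}={A,Q}; candidates ⊆ {J,N}.
R↔A: latent back-door arc(s) into R.
size 0: {}; under {} R still reaches {A,J,N} ∋ A.
size 1: {J}, {N}; under {J} R still reaches {A,N} ∋ A.
size 2: {J,N}; under {J,N} R still reaches {A} ∋ A.
R↔A cannot be blocked by any observed set — no back-door set.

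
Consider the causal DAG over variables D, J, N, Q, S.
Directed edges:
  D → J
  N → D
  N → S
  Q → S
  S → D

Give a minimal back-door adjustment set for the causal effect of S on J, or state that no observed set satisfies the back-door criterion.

desc(S)\{S}={D,J}; candidates ⊆ {N,Q}.
size 0: {}; under {} S still reaches {D,J,N,Q} ∋ J.
{N}: S⊥J given {N} in G with S→· removed — back-door holds.

S→J: minimal back-door set {N}.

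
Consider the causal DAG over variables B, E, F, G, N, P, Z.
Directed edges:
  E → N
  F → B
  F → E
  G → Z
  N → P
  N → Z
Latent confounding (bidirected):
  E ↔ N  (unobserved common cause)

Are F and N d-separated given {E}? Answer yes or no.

No — F and N are d-connected given {E}.

Bayes-Ball from F | {E} reaches {B,N,P,Z}.
N ∈ reach(F|{E}) ⇒ F ⊥̸ N | {E}.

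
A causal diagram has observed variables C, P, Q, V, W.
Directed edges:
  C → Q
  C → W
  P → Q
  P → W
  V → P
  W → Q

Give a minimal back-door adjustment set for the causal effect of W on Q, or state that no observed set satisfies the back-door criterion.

desc(W)\{W}={Q}; candidates ⊆ {C,P,V}.
size 0: {}; under {} W still reaches {C,P,Q,V} ∋ Q.
size 1: {C}, {P}, {V}; under {C} W still reaches {P,Q,V} ∋ Q.
{C,P}: W⊥Q given {C,P} in G with W→· removed — back-door holds.

W→Q: minimal back-door set {C, P}.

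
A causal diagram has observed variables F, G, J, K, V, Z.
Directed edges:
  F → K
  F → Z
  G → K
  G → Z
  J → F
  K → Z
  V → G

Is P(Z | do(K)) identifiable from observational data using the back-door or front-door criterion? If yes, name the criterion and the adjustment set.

P(Z|do(K)): backdoor, adjust for {F, G}.

desc(K)\{K}={Z}; candidates ⊆ {F,G,J,V}.
size 0: {}; under {} K still reaches {F,G,J,V,Z} ∋ Z.
size 1: {F}, {G}, {J} …(+1); under {F} K still reaches {G,V,Z} ∋ Z.
{F,G}: K⊥Z given {F,G} in G with K→· removed — back-door holds.
P(Z|do(K)) = Σ_{F,G} P(Z|K,F,G)·P(F,G).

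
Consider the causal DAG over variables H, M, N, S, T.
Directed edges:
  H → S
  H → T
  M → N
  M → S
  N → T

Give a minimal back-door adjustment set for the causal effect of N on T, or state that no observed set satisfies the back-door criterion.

N→T: minimal back-door set ∅.

desc(N)\{N}={T}; candidates ⊆ {H,M,S}.
∅: N⊥T given ∅ in G with N→· removed — back-door holds.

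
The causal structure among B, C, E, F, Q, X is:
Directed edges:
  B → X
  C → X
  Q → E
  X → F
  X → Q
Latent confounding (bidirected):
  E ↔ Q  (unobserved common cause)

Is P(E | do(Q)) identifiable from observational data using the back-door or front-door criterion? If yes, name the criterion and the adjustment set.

desc(Q)\{Q}={E}; candidates ⊆ {B,C,F,X}.
Q↔E: latent back-door arc(s) into Q.
size 0: {}; under {} Q still reaches {B,C,E,F,X} ∋ E.
size 1: {B}, {C}, {F} …(+1); under {B} Q still reaches {C,E,F,X} ∋ E.
size 2: {B,C}, {B,F}, {B,X} …(+3); under {B,C} Q still reaches {E,F,X} ∋ E.
Q↔E cannot be blocked by any observed set — no back-door set.
No mediator lies on a directed Q→…→E path.
Neither criterion identifies P(E|do(Q)) in this graph.

P(E|do(Q)): not identifiable (no BD/FD set).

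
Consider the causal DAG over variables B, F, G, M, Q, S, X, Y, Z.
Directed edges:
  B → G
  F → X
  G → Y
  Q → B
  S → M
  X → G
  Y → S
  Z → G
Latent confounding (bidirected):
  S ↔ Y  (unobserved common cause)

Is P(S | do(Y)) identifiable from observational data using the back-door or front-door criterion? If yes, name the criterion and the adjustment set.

desc(Y)\{Y}={M,S}; candidates ⊆ {B,F,G,Q,X,Z}.
Y↔S: latent back-door arc(s) into Y.
size 0: {}; under {} Y still reaches {B,F,G,M,Q,S,X,Z} ∋ S.
size 1: {B}, {F}, {G} …(+3); under {B} Y still reaches {F,G,M,S,X,Z} ∋ S.
size 2: {B,F}, {B,G}, {B,Q} …(+12); under {B,F} Y still reaches {G,M,S,X,Z} ∋ S.
Y↔S cannot be blocked by any observed set — no back-door set.
No mediator lies on a directed Y→…→S path.
Neither criterion identifies P(S|do(Y)) in this graph.

P(S|do(Y)): not identifiable (no BD/FD set).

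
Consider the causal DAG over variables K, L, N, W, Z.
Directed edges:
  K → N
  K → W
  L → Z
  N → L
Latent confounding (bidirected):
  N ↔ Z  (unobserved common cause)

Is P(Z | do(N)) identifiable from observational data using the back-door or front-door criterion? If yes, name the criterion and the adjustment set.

P(Z|do(N)): frontdoor, adjust for {L}.

desc(N)\{N}={L,Z}; candidates ⊆ {K,W}.
N↔Z: latent back-door arc(s) into N.
size 0: {}; under {} N still reaches {K,W,Z} ∋ Z.
size 1: {K}, {W}; under {K} N still reaches {Z} ∋ Z.
size 2: {K,W}; under {K,W} N still reaches {Z} ∋ Z.
N↔Z cannot be blocked by any observed set — no back-door set.
{L}: (i) intercepts every directed N→Z path; (ii) no back-door N→{L}; (iii) {N} blocks every back-door {L}→Z. Front-door holds.
P(Z|do(N)) = Σ_{L} P(L|N) Σ_{N'} P(Z|L,N')P(N').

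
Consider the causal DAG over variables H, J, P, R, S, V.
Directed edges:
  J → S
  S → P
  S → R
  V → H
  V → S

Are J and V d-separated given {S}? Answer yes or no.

No — J and V are d-connected given {S}.

Bayes-Ball from J | {S} reaches {H,V}.
V ∈ reach(J|{S}) ⇒ J ⊥̸ V | {S}.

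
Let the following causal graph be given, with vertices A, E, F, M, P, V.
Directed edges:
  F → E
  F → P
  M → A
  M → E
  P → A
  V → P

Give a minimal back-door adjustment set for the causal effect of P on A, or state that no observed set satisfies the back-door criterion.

P→A: minimal back-door set ∅.

desc(P)\{P}={A}; candidates ⊆ {E,F,M,V}.
∅: P⊥A given ∅ in G with P→· removed — back-door holds.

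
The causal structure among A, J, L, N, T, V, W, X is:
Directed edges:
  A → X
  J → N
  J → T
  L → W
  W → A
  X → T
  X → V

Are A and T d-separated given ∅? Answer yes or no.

Bayes-Ball from A | ∅ reaches {L,T,V,W,X}.
T ∈ reach(A|∅) ⇒ A ⊥̸ T | ∅.

No — A and T are d-connected given ∅.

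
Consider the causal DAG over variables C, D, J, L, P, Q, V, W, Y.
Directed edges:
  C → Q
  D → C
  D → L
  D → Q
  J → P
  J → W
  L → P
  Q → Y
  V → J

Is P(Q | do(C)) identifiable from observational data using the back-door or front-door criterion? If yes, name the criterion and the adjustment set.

desc(C)\{C}={Q,Y}; candidates ⊆ {D,J,L,P,V,W}.
size 0: {}; under {} C still reaches {D,L,P,Q,Y} ∋ Q.
{D}: C⊥Q given {D} in G with C→· removed — back-door holds.
P(Q|do(C)) = Σ_{D} P(Q|C,D)·P(D).

P(Q|do(C)): backdoor, adjust for {D}.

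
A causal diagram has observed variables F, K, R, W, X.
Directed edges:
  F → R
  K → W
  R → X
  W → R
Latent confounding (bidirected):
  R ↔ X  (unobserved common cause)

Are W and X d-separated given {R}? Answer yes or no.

Bayes-Ball from W | {R} reaches {F,K,X}.
X ∈ reach(W|{R}) ⇒ W ⊥̸ X | {R}.

No — W and X are d-connected given {R}.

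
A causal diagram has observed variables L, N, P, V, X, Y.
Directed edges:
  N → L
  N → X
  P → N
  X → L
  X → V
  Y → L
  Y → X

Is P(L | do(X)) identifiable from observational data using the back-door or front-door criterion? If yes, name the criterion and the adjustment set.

desc(X)\{X}={L,V}; candidates ⊆ {N,P,Y}.
size 0: {}; under {} X still reaches {L,N,P,Y} ∋ L.
size 1: {N}, {P}, {Y}; under {N} X still reaches {L,Y} ∋ L.
{N,Y}: X⊥L given {N,Y} in G with X→· removed — back-door holds.
P(L|do(X)) = Σ_{N,Y} P(L|X,N,Y)·P(N,Y).

P(L|do(X)): backdoor, adjust for {N, Y}.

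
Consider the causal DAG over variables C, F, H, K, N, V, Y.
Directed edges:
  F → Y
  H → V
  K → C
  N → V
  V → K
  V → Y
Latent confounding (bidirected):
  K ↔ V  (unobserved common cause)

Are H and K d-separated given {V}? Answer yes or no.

Bayes-Ball from H | {V} reaches {C,K,N}.
K ∈ reach(H|{V}) ⇒ H ⊥̸ K | {V}.

No — H and K are d-connected given {V}.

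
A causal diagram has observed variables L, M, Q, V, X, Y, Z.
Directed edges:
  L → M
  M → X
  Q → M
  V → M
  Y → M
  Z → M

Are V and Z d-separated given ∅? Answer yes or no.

Yes — V ⊥ Z | ∅.

Bayes-Ball from V | ∅ reaches {M,X}.
Z ∉ reach(V|∅) ⇒ V ⊥ Z | ∅.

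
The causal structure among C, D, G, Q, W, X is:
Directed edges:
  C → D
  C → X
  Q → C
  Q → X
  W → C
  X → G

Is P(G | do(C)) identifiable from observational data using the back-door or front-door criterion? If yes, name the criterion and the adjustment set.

desc(C)\{C}={D,G,X}; candidates ⊆ {Q,W}.
size 0: {}; under {} C still reaches {G,Q,W,X} ∋ G.
{Q}: C⊥G given {Q} in G with C→· removed — back-door holds.
P(G|do(C)) = Σ_{Q} P(G|C,Q)·P(Q).

P(G|do(C)): backdoor, adjust for {Q}.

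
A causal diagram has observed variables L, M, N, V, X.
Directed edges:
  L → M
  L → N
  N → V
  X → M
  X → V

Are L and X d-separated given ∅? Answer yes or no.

Bayes-Ball from L | ∅ reaches {M,N,V}.
X ∉ reach(L|∅) ⇒ L ⊥ X | ∅.

Yes — L ⊥ X | ∅.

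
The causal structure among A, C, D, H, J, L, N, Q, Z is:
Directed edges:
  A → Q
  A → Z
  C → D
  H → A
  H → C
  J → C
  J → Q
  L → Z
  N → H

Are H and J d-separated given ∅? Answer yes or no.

Bayes-Ball from H | ∅ reaches {A,C,D,N,Q,Z}.
J ∉ reach(H|∅) ⇒ H ⊥ J | ∅.

Yes — H ⊥ J | ∅.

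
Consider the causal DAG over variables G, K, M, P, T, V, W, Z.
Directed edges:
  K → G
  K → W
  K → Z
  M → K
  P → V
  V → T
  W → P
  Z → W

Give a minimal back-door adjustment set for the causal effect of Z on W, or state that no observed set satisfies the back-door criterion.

desc(Z)\{Z}={P,T,V,W}; candidates ⊆ {G,K,M}.
size 0: {}; under {} Z still reaches {G,K,M,P,T,V,W} ∋ W.
{K}: Z⊥W given {K} in G with Z→· removed — back-door holds.

Z→W: minimal back-door set {K}.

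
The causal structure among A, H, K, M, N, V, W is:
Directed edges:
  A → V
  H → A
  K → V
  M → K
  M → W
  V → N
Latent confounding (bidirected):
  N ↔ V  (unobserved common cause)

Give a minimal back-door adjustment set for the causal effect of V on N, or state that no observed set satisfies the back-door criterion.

desc(V)\{V}={N}; candidates ⊆ {A,H,K,M,W}.
V↔N: latent back-door arc(s) into V.
size 0: {}; under {} V still reaches {A,H,K,M,N,W} ∋ N.
size 1: {A}, {H}, {K} …(+2); under {A} V still reaches {K,M,N,W} ∋ N.
size 2: {A,H}, {A,K}, {A,M} …(+7); under {A,H} V still reaches {K,M,N,W} ∋ N.
V↔N cannot be blocked by any observed set — no back-door set.

V→N: no observed back-door set.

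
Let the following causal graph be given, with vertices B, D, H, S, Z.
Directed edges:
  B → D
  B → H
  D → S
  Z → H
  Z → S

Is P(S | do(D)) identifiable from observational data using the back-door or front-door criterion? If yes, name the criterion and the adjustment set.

desc(D)\{D}={S}; candidates ⊆ {B,H,Z}.
∅: D⊥S given ∅ in G with D→· removed — back-door holds.
P(S|do(D)) = P(S|D) — no adjustment needed.

P(S|do(D)): backdoor, adjust for ∅.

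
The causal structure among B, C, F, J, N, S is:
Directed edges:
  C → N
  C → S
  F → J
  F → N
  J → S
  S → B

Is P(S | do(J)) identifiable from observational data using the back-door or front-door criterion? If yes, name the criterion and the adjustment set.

P(S|do(J)): backdoor, adjust for ∅.

desc(J)\{J}={B,S}; candidates ⊆ {C,F,N}.
∅: J⊥S given ∅ in G with J→· removed — back-door holds.
P(S|do(J)) = P(S|J) — no adjustment needed.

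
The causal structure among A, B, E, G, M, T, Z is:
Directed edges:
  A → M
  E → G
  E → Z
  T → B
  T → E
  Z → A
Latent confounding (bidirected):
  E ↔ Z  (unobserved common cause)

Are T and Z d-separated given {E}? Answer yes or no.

No — T and Z are d-connected given {E}.

Bayes-Ball from T | {E} reaches {A,B,M,Z}.
Z ∈ reach(T|{E}) ⇒ T ⊥̸ Z | {E}.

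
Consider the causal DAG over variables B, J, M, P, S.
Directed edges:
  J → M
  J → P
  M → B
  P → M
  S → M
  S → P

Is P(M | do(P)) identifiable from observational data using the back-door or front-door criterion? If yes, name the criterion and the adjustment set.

desc(P)\{P}={B,M}; candidates ⊆ {J,S}.
size 0: {}; under {} P still reaches {B,J,M,S} ∋ M.
size 1: {J}, {S}; under {J} P still reaches {B,M,S} ∋ M.
{J,S}: P⊥M given {J,S} in G with P→· removed — back-door holds.
P(M|do(P)) = Σ_{J,S} P(M|P,J,S)·P(J,S).

P(M|do(P)): backdoor, adjust for {J, S}.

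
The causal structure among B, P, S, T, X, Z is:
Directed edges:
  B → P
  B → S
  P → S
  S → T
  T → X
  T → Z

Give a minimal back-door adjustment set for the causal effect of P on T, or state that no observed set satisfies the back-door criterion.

desc(P)\{P}={S,T,X,Z}; candidates ⊆ {B}.
size 0: {}; under {} P still reaches {B,S,T,X,Z} ∋ T.
{B}: P⊥T given {B} in G with P→· removed — back-door holds.

P→T: minimal back-door set {B}.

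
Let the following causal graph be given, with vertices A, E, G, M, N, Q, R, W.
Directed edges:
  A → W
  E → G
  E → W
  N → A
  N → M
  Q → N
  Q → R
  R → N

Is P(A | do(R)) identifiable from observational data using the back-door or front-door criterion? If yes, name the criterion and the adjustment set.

desc(R)\{R}={A,M,N,W}; candidates ⊆ {E,G,Q}.
size 0: {}; under {} R still reaches {A,M,N,Q,W} ∋ A.
{Q}: R⊥A given {Q} in G with R→· removed — back-door holds.
P(A|do(R)) = Σ_{Q} P(A|R,Q)·P(Q).

P(A|do(R)): backdoor, adjust for {Q}.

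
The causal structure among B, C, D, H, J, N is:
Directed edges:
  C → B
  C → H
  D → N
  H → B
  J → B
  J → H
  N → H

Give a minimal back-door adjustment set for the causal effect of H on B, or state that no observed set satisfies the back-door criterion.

H→B: minimal back-door set {C, J}.

desc(H)\{H}={B}; candidates ⊆ {C,D,J,N}.
size 0: {}; under {} H still reaches {B,C,D,J,N} ∋ B.
size 1: {C}, {D}, {J} …(+1); under {C} H still reaches {B,D,J,N} ∋ B.
{C,J}: H⊥B given {C,J} in G with H→· removed — back-door holds.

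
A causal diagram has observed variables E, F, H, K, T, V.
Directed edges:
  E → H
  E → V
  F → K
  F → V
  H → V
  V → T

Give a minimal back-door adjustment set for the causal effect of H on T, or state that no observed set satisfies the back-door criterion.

desc(H)\{H}={T,V}; candidates ⊆ {E,F,K}.
size 0: {}; under {} H still reaches {E,T,V} ∋ T.
{E}: H⊥T given {E} in G with H→· removed — back-door holds.

H→T: minimal back-door set {E}.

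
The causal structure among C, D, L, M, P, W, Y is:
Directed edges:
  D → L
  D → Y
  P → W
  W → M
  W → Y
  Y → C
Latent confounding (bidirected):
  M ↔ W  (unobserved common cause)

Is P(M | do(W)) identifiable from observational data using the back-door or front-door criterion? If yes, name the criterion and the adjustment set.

P(M|do(W)): not identifiable (no BD/FD set).

desc(W)\{W}={C,M,Y}; candidates ⊆ {D,L,P}.
W↔M: latent back-door arc(s) into W.
size 0: {}; under {} W still reaches {M,P} ∋ M.
size 1: {D}, {L}, {P}; under {D} W still reaches {M,P} ∋ M.
size 2: {D,L}, {D,P}, {L,P}; under {D,L} W still reaches {M,P} ∋ M.
W↔M cannot be blocked by any observed set — no back-door set.
No mediator lies on a directed W→…→M path.
Neither criterion identifies P(M|do(W)) in this graph.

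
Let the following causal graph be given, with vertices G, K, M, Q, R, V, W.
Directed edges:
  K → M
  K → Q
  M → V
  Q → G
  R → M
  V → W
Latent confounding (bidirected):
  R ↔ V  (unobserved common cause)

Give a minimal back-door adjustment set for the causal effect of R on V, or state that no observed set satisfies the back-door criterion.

desc(R)\{R}={M,V,W}; candidates ⊆ {G,K,Q}.
R↔V: latent back-door arc(s) into R.
size 0: {}; under {} R still reaches {V,W} ∋ V.
size 1: {G}, {K}, {Q}; under {G} R still reaches {V,W} ∋ V.
size 2: {G,K}, {G,Q}, {K,Q}; under {G,K} R still reaches {V,W} ∋ V.
R↔V cannot be blocked by any observed set — no back-door set.

R→V: no observed back-door set.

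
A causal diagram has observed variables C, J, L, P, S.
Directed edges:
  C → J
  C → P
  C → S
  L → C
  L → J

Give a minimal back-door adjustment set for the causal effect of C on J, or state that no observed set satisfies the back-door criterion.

desc(C)\{C}={J,P,S}; candidates ⊆ {L}.
size 0: {}; under {} C still reaches {J,L} ∋ J.
{L}: C⊥J given {L} in G with C→· removed — back-door holds.

C→J: minimal back-door set {L}.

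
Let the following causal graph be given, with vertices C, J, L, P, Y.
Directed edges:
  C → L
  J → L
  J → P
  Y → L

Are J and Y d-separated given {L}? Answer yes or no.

Bayes-Ball from J | {L} reaches {C,P,Y}.
Y ∈ reach(J|{L}) ⇒ J ⊥̸ Y | {L}.

No — J and Y are d-connected given {L}.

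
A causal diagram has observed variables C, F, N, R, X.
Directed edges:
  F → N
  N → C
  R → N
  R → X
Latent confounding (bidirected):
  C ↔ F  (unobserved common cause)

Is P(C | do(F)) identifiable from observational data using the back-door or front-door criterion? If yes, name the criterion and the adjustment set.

P(C|do(F)): frontdoor, adjust for {N}.

desc(F)\{F}={C,N}; candidates ⊆ {R,X}.
F↔C: latent back-door arc(s) into F.
size 0: {}; under {} F still reaches {C} ∋ C.
size 1: {R}, {X}; under {R} F still reaches {C} ∋ C.
size 2: {R,X}; under {R,X} F still reaches {C} ∋ C.
F↔C cannot be blocked by any observed set — no back-door set.
{N}: (i) intercepts every directed F→C path; (ii) no back-door F→{N}; (iii) {F} blocks every back-door {N}→C. Front-door holds.
P(C|do(F)) = Σ_{N} P(N|F) Σ_{F'} P(C|N,F')P(F').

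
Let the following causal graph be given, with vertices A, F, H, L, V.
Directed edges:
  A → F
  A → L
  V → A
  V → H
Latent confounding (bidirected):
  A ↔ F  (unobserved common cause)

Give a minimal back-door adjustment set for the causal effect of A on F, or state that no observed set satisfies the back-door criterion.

A→F: no observed back-door set.

desc(A)\{A}={F,L}; candidates ⊆ {H,V}.
A↔F: latent back-door arc(s) into A.
size 0: {}; under {} A still reaches {F,H,V} ∋ F.
size 1: {H}, {V}; under {H} A still reaches {F,V} ∋ F.
size 2: {H,V}; under {H,V} A still reaches {F} ∋ F.
A↔F cannot be blocked by any observed set — no back-door set.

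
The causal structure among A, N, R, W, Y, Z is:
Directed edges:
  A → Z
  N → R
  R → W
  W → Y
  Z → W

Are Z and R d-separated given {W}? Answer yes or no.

Bayes-Ball from Z | {W} reaches {A,N,R}.
R ∈ reach(Z|{W}) ⇒ Z ⊥̸ R | {W}.

No — Z and R are d-connected given {W}.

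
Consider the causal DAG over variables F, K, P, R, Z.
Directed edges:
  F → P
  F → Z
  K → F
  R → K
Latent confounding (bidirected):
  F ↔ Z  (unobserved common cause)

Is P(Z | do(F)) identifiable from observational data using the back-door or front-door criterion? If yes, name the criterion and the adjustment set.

P(Z|do(F)): not identifiable (no BD/FD set).

desc(F)\{F}={P,Z}; candidates ⊆ {K,R}.
F↔Z: latent back-door arc(s) into F.
size 0: {}; under {} F still reaches {K,R,Z} ∋ Z.
size 1: {K}, {R}; under {K} F still reaches {Z} ∋ Z.
size 2: {K,R}; under {K,R} F still reaches {Z} ∋ Z.
F↔Z cannot be blocked by any observed set — no back-door set.
No mediator lies on a directed F→…→Z path.
Neither criterion identifies P(Z|do(F)) in this graph.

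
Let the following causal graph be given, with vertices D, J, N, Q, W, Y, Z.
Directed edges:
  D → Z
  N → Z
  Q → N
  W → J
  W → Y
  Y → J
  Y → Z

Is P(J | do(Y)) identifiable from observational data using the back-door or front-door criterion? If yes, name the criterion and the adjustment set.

desc(Y)\{Y}={J,Z}; candidates ⊆ {D,N,Q,W}.
size 0: {}; under {} Y still reaches {J,W} ∋ J.
{W}: Y⊥J given {W} in G with Y→· removed — back-door holds.
P(J|do(Y)) = Σ_{W} P(J|Y,W)·P(W).

P(J|do(Y)): backdoor, adjust for {W}.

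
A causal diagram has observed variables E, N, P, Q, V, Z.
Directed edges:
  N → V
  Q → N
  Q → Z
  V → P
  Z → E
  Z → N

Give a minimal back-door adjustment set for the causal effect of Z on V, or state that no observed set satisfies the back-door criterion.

Z→V: minimal back-door set {Q}.

desc(Z)\{Z}={E,N,P,V}; candidates ⊆ {Q}.
size 0: {}; under {} Z still reaches {N,P,Q,V} ∋ V.
{Q}: Z⊥V given {Q} in G with Z→· removed — back-door holds.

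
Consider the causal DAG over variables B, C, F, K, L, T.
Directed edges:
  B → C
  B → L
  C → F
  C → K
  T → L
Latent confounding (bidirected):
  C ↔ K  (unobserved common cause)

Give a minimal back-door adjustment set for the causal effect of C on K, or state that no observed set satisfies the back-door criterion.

C→K: no observed back-door set.

desc(C)\{C}={F,K}; candidates ⊆ {B,L,T}.
C↔K: latent back-door arc(s) into C.
size 0: {}; under {} C still reaches {B,K,L} ∋ K.
size 1: {B}, {L}, {T}; under {B} C still reaches {K} ∋ K.
size 2: {B,L}, {B,T}, {L,T}; under {B,L} C still reaches {K} ∋ K.
C↔K cannot be blocked by any observed set — no back-door set.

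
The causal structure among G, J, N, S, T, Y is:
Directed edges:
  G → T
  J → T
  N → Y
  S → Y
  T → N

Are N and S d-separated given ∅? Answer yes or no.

Yes — N ⊥ S | ∅.

Bayes-Ball from N | ∅ reaches {G,J,T,Y}.
S ∉ reach(N|∅) ⇒ N ⊥ S | ∅.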